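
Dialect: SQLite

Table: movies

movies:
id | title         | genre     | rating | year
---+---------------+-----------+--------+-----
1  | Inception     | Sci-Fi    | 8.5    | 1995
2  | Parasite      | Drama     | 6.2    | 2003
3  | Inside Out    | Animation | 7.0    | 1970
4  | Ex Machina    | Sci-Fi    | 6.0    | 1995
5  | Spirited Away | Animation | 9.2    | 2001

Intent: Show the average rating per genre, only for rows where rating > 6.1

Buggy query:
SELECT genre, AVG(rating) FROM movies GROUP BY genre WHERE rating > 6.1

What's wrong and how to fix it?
Bug: Row-level WHERE must come before GROUP BY in the clause order

Fix: Place WHERE between FROM and GROUP BY

Corrected query:
SELECT genre, AVG(rating) FROM movies WHERE rating > 6.1 GROUP BY genre

Result:
genre     | AVG(rating)
----------+------------
Animation | 8.1        
Drama     | 6.2        
Sci-Fi    | 8.5        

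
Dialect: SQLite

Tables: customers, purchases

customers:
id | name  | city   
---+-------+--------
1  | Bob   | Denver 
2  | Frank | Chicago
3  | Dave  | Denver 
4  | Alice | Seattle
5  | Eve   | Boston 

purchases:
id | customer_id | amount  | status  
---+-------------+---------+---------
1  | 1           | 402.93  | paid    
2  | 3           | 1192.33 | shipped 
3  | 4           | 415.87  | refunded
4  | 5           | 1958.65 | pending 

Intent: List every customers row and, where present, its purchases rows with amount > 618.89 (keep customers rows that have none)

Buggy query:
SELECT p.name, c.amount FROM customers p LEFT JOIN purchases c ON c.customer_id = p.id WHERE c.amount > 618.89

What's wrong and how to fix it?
Bug: Filtering c.amount in WHERE discards the NULL rows produced by LEFT JOIN, turning it into an inner join

Fix: Move the right-table condition into the ON clause so unmatched parents are kept

Corrected query:
SELECT p.name, c.amount FROM customers p LEFT JOIN purchases c ON c.customer_id = p.id AND c.amount > 618.89

Result:
name  | amount 
------+--------
Bob   | NULL   
Frank | NULL   
Dave  | 1192.33
Alice | NULL   
Eve   | 1958.65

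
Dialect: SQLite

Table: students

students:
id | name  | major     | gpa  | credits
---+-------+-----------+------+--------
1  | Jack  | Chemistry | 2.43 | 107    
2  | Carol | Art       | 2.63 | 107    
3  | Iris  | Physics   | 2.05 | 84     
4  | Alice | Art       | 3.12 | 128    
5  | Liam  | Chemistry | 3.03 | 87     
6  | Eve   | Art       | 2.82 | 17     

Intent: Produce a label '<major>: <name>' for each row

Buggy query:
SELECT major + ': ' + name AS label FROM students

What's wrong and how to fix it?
Bug: '+' is numeric addition; on text columns SQLite converts them to 0 instead of concatenating

Fix: Use the || operator for string concatenation

Corrected query:
SELECT major || ': ' || name AS label FROM students

Result:
label          
---------------
Chemistry: Jack
Art: Carol     
Physics: Iris  
Art: Alice     
Chemistry: Liam
Art: Eve       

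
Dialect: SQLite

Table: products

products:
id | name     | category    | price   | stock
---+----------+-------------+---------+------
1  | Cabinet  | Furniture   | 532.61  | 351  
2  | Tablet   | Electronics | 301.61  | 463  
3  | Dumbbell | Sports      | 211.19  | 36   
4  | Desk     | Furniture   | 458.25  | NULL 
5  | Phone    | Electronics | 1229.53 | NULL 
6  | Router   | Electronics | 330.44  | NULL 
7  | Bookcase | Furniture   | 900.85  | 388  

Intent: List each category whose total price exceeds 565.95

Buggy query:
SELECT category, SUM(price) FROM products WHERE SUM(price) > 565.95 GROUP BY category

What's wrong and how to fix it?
Bug: SUM(price) is an aggregate, but WHERE filters rows before aggregation

Fix: Use HAVING (which filters groups after aggregation) instead of WHERE

Corrected query:
SELECT category, SUM(price) FROM products GROUP BY category HAVING SUM(price) > 565.95

Result:
category    | SUM(price)
------------+-----------
Electronics | 1861.58   
Furniture   | 1891.71   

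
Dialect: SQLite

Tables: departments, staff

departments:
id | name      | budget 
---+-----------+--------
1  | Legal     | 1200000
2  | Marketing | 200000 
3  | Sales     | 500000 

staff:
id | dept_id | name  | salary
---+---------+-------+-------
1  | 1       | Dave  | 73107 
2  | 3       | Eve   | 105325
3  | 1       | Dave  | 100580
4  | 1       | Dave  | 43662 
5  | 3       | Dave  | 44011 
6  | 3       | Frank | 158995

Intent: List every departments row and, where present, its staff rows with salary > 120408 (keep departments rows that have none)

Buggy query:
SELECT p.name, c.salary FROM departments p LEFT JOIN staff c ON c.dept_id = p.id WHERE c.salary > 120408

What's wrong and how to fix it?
Bug: Filtering c.salary in WHERE discards the NULL rows produced by LEFT JOIN, turning it into an inner join

Fix: Move the right-table condition into the ON clause so unmatched parents are kept

Corrected query:
SELECT p.name, c.salary FROM departments p LEFT JOIN staff c ON c.dept_id = p.id AND c.salary > 120408

Result:
name      | salary
----------+-------
Legal     | NULL  
Marketing | NULL  
Sales     | 158995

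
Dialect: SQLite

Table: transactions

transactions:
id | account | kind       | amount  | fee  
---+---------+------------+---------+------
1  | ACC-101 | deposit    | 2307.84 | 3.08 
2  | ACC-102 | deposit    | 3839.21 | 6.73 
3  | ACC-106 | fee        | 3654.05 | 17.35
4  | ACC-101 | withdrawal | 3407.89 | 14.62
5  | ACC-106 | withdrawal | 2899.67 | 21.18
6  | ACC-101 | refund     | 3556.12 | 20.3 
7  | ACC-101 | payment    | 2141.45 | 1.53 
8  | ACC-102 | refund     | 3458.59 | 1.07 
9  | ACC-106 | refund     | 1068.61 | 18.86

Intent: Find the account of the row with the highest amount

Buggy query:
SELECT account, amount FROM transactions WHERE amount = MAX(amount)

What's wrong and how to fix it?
Bug: MAX(amount) is an aggregate and cannot be used directly in WHERE

Fix: Wrap MAX in a scalar subquery so WHERE compares against a single value

Corrected query:
SELECT account, amount FROM transactions WHERE amount = (SELECT MAX(amount) FROM transactions)

Result:
account | amount 
--------+--------
ACC-102 | 3839.21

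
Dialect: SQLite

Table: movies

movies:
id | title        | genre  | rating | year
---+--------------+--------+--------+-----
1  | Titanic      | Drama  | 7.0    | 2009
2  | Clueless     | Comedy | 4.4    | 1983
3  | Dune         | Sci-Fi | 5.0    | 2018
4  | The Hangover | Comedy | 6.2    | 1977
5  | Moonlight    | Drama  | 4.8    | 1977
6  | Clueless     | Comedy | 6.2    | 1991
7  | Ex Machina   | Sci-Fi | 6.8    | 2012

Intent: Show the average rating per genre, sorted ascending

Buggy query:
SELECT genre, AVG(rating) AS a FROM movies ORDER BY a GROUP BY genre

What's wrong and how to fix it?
Bug: GROUP BY must precede ORDER BY

Fix: Reorder: SELECT … FROM … GROUP BY … ORDER BY …

Corrected query:
SELECT genre, AVG(rating) AS a FROM movies GROUP BY genre ORDER BY a

Result:
genre  | a  
-------+----
Comedy | 5.6
Drama  | 5.9
Sci-Fi | 5.9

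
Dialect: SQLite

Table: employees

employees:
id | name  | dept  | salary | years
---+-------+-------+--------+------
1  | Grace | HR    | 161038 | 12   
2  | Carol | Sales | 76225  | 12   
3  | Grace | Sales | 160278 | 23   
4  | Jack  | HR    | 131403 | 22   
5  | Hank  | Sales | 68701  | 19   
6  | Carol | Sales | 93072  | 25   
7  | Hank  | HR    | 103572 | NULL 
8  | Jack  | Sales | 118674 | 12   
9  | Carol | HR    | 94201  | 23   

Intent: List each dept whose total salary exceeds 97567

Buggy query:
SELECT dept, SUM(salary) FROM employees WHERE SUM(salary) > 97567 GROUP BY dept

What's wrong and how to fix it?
Bug: Aggregate functions cannot appear in a WHERE clause

Fix: Move the aggregate condition to a HAVING clause

Corrected query:
SELECT dept, SUM(salary) FROM employees GROUP BY dept HAVING SUM(salary) > 97567

Result:
dept  | SUM(salary)
------+------------
HR    | 490214     
Sales | 516950     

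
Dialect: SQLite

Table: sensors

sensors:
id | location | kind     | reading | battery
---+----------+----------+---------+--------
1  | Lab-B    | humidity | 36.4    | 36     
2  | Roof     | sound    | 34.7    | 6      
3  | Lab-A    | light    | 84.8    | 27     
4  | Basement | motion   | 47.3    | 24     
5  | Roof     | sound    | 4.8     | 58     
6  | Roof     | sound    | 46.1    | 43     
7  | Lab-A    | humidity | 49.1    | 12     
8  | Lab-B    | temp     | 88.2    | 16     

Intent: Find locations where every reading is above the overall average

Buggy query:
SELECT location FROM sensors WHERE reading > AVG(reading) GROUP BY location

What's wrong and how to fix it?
Bug: AVG() is an aggregate; it can't sit directly in WHERE

Fix: Compute the overall average in a scalar subquery and compare each group's MIN against it in HAVING

Corrected query:
SELECT location FROM sensors GROUP BY location HAVING MIN(reading) > (SELECT AVG(reading) FROM sensors)

Result:
location
--------
Lab-A   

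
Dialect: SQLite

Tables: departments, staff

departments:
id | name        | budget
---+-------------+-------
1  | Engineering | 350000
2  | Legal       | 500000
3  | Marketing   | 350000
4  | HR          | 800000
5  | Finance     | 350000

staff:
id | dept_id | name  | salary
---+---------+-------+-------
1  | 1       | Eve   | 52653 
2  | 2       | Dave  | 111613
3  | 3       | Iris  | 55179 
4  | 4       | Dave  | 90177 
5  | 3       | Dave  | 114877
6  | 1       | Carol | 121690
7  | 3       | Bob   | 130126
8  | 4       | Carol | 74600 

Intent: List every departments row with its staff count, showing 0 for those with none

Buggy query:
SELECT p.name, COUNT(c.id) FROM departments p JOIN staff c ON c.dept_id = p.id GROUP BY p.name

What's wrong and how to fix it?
Bug: An inner join excludes parents with zero children

Fix: Switch to LEFT JOIN to retain unmatched parent rows

Corrected query:
SELECT p.name, COUNT(c.id) FROM departments p LEFT JOIN staff c ON c.dept_id = p.id GROUP BY p.name

Result:
name        | COUNT(c.id)
------------+------------
Engineering | 2          
Finance     | 0          
HR          | 2          
Legal       | 1          
Marketing   | 3          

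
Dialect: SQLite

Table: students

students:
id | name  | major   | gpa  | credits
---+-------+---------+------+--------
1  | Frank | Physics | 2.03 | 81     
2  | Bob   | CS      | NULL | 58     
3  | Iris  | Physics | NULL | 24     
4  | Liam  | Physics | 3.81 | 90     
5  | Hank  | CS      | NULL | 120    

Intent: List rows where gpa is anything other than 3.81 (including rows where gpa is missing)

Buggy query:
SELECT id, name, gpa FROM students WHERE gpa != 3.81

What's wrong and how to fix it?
Bug: 'gpa != 3.81' is unknown when gpa is NULL, so NULL rows are silently excluded

Fix: Handle NULL separately with IS NULL alongside the inequality

Corrected query:
SELECT id, name, gpa FROM students WHERE gpa != 3.81 OR gpa IS NULL

Result:
id | name  | gpa 
---+-------+-----
1  | Frank | 2.03
2  | Bob   | NULL
3  | Iris  | NULL
5  | Hank  | NULL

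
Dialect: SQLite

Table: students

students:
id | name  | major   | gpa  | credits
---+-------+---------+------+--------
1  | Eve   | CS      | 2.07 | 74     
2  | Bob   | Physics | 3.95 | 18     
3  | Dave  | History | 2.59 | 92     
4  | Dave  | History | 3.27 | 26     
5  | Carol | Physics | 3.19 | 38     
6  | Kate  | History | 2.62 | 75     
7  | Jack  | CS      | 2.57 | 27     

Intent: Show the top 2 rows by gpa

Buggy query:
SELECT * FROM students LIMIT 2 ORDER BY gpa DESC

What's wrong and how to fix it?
Bug: LIMIT must come after ORDER BY

Fix: Sort with ORDER BY, then apply LIMIT

Corrected query:
SELECT * FROM students ORDER BY gpa DESC LIMIT 2

Result:
id | name | major   | gpa  | credits
---+------+---------+------+--------
2  | Bob  | Physics | 3.95 | 18     
4  | Dave | History | 3.27 | 26     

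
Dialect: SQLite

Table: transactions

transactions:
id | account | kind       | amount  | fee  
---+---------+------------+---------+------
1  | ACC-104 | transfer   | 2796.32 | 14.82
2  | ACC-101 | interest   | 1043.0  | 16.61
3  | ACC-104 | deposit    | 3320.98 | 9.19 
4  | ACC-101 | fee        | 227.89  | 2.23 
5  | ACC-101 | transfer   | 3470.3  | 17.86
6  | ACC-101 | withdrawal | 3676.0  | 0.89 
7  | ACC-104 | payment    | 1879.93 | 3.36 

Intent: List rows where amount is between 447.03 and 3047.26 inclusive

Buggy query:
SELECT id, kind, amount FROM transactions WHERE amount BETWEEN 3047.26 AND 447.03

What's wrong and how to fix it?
Bug: BETWEEN expects the lower bound first; with 3047.26 AND 447.03 the range is empty

Fix: Swap the bounds so the smaller value comes first

Corrected query:
SELECT id, kind, amount FROM transactions WHERE amount BETWEEN 447.03 AND 3047.26

Result:
id | kind     | amount 
---+----------+--------
1  | transfer | 2796.32
2  | interest | 1043   
7  | payment  | 1879.93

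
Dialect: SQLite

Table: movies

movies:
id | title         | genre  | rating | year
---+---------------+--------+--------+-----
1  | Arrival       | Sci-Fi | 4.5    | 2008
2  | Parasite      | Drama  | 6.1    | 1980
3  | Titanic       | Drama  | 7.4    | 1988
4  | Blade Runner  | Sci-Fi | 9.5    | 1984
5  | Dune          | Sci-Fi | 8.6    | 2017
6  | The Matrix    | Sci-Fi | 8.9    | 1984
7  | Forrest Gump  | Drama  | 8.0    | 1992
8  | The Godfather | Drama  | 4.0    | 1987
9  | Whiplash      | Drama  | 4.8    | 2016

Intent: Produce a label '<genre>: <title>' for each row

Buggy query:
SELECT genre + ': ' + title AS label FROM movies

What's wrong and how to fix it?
Bug: SQLite uses || for string concatenation; + coerces text to numbers (yielding 0)

Fix: Replace + with || to concatenate text

Corrected query:
SELECT genre || ': ' || title AS label FROM movies

Result:
label               
--------------------
Sci-Fi: Arrival     
Drama: Parasite     
Drama: Titanic      
Sci-Fi: Blade Runner
Sci-Fi: Dune        
Sci-Fi: The Matrix  
Drama: Forrest Gump 
Drama: The Godfather
Drama: Whiplash     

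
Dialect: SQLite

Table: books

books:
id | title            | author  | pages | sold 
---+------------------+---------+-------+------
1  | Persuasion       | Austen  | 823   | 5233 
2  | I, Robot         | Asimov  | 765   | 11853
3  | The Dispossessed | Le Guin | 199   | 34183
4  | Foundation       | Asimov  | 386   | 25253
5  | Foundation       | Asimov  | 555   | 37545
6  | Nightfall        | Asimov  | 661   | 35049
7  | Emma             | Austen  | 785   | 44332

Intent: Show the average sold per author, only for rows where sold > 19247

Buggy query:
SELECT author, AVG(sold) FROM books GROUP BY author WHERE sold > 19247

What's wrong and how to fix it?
Bug: WHERE cannot follow GROUP BY

Fix: Place WHERE between FROM and GROUP BY

Corrected query:
SELECT author, AVG(sold) FROM books WHERE sold > 19247 GROUP BY author

Result:
author  | AVG(sold)   
--------+-------------
Asimov  | 32615.666667
Austen  | 44332       
Le Guin | 34183       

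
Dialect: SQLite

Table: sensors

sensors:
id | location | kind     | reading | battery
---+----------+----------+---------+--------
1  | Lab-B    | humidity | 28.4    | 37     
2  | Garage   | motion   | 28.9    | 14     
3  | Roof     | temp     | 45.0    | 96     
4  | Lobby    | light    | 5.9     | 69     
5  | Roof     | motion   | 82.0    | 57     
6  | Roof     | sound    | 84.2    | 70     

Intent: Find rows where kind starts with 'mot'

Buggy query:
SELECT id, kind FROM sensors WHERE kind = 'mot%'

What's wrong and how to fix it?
Bug: Wildcards only work with LIKE; '=' treats '%' as a literal character

Fix: Use LIKE for wildcard pattern matching

Corrected query:
SELECT id, kind FROM sensors WHERE kind LIKE 'mot%'

Result:
id | kind  
---+-------
2  | motion
5  | motion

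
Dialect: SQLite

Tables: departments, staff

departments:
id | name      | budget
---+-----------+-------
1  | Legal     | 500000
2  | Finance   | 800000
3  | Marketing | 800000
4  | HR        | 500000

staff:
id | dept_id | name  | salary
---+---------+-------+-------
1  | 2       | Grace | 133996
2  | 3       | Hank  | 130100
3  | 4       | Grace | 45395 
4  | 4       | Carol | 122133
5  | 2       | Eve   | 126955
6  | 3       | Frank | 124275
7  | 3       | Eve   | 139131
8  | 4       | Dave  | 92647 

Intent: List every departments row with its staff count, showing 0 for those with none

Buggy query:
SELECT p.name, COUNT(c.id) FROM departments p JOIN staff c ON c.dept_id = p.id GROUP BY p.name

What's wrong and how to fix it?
Bug: An inner join excludes parents with zero children

Fix: Switch to LEFT JOIN to retain unmatched parent rows

Corrected query:
SELECT p.name, COUNT(c.id) FROM departments p LEFT JOIN staff c ON c.dept_id = p.id GROUP BY p.name

Result:
name      | COUNT(c.id)
----------+------------
Finance   | 2          
HR        | 3          
Legal     | 0          
Marketing | 3          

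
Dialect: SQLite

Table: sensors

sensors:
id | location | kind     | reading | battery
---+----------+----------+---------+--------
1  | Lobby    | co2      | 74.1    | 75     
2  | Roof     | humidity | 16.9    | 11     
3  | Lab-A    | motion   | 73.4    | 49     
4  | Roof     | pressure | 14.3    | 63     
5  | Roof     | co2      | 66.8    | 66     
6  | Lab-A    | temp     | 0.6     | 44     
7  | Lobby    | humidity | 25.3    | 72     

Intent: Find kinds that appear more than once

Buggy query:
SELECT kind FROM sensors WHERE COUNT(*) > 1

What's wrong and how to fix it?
Bug: WHERE can't reference COUNT(*); aggregates are computed after WHERE

Fix: Group first, then use HAVING for the count condition

Corrected query:
SELECT kind FROM sensors GROUP BY kind HAVING COUNT(*) > 1

Result:
kind    
--------
co2     
humidity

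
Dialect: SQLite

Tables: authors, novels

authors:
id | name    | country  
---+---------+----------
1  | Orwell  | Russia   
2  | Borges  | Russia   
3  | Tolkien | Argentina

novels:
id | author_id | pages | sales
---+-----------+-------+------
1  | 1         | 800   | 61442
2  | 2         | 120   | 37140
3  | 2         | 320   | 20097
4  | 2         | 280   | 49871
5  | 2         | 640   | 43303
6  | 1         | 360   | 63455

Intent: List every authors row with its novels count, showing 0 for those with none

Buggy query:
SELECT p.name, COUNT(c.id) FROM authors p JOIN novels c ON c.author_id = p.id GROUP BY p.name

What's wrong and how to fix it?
Bug: INNER JOIN drops authors rows that have no matching novels rows

Fix: Switch to LEFT JOIN to retain unmatched parent rows

Corrected query:
SELECT p.name, COUNT(c.id) FROM authors p LEFT JOIN novels c ON c.author_id = p.id GROUP BY p.name

Result:
name    | COUNT(c.id)
--------+------------
Borges  | 4          
Orwell  | 2          
Tolkien | 0          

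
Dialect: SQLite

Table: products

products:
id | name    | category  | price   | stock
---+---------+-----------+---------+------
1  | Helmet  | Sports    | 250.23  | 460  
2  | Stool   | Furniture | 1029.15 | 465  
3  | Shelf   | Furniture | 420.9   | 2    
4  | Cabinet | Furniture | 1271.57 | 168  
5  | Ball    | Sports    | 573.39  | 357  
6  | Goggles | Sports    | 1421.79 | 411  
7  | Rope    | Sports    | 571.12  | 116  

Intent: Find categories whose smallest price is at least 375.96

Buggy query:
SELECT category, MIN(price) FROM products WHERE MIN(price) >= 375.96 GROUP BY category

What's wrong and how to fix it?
Bug: Aggregates like MIN are computed per group after WHERE runs

Fix: Replace WHERE with HAVING after the GROUP BY

Corrected query:
SELECT category, MIN(price) FROM products GROUP BY category HAVING MIN(price) >= 375.96

Result:
category  | MIN(price)
----------+-----------
Furniture | 420.9     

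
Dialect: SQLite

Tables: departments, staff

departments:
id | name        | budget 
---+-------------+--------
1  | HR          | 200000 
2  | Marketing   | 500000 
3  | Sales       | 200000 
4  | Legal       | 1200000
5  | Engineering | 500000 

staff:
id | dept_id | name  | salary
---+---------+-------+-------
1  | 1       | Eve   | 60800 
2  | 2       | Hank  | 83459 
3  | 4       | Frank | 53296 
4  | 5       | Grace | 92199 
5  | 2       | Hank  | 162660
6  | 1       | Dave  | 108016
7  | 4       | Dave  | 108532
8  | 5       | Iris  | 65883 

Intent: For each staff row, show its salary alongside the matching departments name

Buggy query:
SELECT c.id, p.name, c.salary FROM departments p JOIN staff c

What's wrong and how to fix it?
Bug: JOIN with no ON clause produces a cartesian product; every staff row pairs with every departments row

Fix: Add ON c.dept_id = p.id to the JOIN

Corrected query:
SELECT c.id, p.name, c.salary FROM departments p JOIN staff c ON c.dept_id = p.id

Result:
id | name        | salary
---+-------------+-------
1  | HR          | 60800 
2  | Marketing   | 83459 
3  | Legal       | 53296 
4  | Engineering | 92199 
5  | Marketing   | 162660
6  | HR          | 108016
7  | Legal       | 108532
8  | Engineering | 65883 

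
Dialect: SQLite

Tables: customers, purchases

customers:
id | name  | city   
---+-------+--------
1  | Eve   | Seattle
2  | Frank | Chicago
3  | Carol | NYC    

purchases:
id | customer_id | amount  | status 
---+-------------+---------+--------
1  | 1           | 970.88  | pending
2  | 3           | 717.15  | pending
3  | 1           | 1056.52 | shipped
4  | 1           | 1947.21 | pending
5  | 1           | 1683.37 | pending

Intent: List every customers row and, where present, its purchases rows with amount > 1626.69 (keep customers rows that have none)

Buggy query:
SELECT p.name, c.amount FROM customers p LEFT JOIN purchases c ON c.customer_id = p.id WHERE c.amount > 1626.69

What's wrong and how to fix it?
Bug: Filtering c.amount in WHERE discards the NULL rows produced by LEFT JOIN, turning it into an inner join

Fix: Move the right-table condition into the ON clause so unmatched parents are kept

Corrected query:
SELECT p.name, c.amount FROM customers p LEFT JOIN purchases c ON c.customer_id = p.id AND c.amount > 1626.69

Result:
name  | amount 
------+--------
Eve   | 1683.37
Eve   | 1947.21
Frank | NULL   
Carol | NULL   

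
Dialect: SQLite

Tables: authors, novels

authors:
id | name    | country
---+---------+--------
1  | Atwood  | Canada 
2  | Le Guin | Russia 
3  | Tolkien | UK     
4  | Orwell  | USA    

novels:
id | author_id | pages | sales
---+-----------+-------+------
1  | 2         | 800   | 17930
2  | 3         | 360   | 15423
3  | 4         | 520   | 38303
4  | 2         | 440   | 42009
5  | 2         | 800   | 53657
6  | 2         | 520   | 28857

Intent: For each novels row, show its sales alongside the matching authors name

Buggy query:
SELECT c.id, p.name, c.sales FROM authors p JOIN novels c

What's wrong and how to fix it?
Bug: Missing join condition: each novels row is matched to all authors rows instead of just its own

Fix: Specify the join condition linking the foreign key to the parent id

Corrected query:
SELECT c.id, p.name, c.sales FROM authors p JOIN novels c ON c.author_id = p.id

Result:
id | name    | sales
---+---------+------
1  | Le Guin | 17930
2  | Tolkien | 15423
3  | Orwell  | 38303
4  | Le Guin | 42009
5  | Le Guin | 53657
6  | Le Guin | 28857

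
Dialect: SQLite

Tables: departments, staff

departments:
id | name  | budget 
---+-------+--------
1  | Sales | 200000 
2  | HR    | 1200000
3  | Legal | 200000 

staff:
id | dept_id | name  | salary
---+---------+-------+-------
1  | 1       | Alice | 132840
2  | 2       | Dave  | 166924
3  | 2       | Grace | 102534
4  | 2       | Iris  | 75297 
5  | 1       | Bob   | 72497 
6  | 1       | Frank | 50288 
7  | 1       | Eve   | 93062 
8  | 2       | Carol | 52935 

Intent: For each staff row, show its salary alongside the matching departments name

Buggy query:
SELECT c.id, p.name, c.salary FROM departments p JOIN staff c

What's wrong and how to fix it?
Bug: Missing join condition: each staff row is matched to all departments rows instead of just its own

Fix: Add ON c.dept_id = p.id to the JOIN

Corrected query:
SELECT c.id, p.name, c.salary FROM departments p JOIN staff c ON c.dept_id = p.id

Result:
id | name  | salary
---+-------+-------
1  | Sales | 132840
2  | HR    | 166924
3  | HR    | 102534
4  | HR    | 75297 
5  | Sales | 72497 
6  | Sales | 50288 
7  | Sales | 93062 
8  | HR    | 52935 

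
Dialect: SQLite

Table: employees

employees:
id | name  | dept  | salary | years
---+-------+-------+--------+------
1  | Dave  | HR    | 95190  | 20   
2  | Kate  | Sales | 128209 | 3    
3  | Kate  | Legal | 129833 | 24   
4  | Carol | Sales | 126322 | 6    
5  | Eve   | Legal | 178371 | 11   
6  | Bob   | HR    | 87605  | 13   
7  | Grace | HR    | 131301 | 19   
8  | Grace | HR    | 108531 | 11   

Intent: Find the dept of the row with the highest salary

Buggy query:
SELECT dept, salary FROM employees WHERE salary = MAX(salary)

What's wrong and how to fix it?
Bug: WHERE is evaluated per row; an aggregate over the whole table isn't defined there

Fix: Wrap MAX in a scalar subquery so WHERE compares against a single value

Corrected query:
SELECT dept, salary FROM employees WHERE salary = (SELECT MAX(salary) FROM employees)

Result:
dept  | salary
------+-------
Legal | 178371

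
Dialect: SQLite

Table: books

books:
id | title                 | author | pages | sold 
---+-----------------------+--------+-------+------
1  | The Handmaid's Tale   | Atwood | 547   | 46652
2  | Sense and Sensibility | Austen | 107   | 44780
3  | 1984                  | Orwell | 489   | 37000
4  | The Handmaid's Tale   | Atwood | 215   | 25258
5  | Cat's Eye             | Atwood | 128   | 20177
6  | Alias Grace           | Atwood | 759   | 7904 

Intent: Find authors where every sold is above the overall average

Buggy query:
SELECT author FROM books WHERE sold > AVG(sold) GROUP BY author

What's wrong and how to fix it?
Bug: WHERE evaluates per row before aggregation, so AVG() is unavailable

Fix: Compute the overall average in a scalar subquery and compare each group's MIN against it in HAVING

Corrected query:
SELECT author FROM books GROUP BY author HAVING MIN(sold) > (SELECT AVG(sold) FROM books)

Result:
author
------
Austen
Orwell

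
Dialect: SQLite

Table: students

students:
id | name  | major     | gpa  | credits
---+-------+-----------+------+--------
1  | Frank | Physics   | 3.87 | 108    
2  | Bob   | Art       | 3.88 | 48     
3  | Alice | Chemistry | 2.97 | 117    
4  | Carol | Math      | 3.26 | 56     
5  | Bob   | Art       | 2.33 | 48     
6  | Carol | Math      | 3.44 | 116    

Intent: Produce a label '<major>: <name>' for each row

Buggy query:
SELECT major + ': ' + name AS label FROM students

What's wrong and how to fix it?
Bug: '+' is numeric addition; on text columns SQLite converts them to 0 instead of concatenating

Fix: Replace + with || to concatenate text

Corrected query:
SELECT major || ': ' || name AS label FROM students

Result:
label           
----------------
Physics: Frank  
Art: Bob        
Chemistry: Alice
Math: Carol     
Art: Bob        
Math: Carol     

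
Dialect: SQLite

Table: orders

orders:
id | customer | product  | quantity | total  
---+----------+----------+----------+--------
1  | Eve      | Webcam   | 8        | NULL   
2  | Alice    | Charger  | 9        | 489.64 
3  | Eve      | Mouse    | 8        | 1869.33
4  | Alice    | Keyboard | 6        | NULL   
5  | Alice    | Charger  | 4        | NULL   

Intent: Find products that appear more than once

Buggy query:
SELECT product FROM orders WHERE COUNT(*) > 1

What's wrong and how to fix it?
Bug: COUNT(*) is an aggregate and cannot be used in WHERE

Fix: Group first, then use HAVING for the count condition

Corrected query:
SELECT product FROM orders GROUP BY product HAVING COUNT(*) > 1

Result:
product
-------
Charger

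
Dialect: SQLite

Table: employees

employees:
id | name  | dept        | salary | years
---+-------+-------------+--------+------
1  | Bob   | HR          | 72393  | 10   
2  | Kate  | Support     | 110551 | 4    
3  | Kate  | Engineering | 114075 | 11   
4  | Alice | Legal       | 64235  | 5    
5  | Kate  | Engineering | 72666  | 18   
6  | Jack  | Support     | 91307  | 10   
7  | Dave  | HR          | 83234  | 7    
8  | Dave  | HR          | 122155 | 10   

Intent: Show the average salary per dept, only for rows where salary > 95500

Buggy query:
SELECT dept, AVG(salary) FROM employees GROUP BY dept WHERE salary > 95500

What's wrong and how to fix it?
Bug: Row-level WHERE must come before GROUP BY in the clause order

Fix: Place WHERE between FROM and GROUP BY

Corrected query:
SELECT dept, AVG(salary) FROM employees WHERE salary > 95500 GROUP BY dept

Result:
dept        | AVG(salary)
------------+------------
Engineering | 114075     
HR          | 122155     
Support     | 110551     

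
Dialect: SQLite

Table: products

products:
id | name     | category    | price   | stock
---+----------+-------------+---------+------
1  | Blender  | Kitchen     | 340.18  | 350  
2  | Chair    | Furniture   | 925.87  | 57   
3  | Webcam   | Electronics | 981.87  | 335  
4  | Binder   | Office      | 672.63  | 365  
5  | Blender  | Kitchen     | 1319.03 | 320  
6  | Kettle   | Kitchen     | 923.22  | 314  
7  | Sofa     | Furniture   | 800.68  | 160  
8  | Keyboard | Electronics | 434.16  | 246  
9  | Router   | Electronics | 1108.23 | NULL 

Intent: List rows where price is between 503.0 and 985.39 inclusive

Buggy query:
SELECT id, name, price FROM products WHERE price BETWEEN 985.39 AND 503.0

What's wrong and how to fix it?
Bug: The bounds are reversed; BETWEEN a AND b requires a <= b to match anything

Fix: Swap the bounds so the smaller value comes first

Corrected query:
SELECT id, name, price FROM products WHERE price BETWEEN 503.0 AND 985.39

Result:
id | name   | price 
---+--------+-------
2  | Chair  | 925.87
3  | Webcam | 981.87
4  | Binder | 672.63
6  | Kettle | 923.22
7  | Sofa   | 800.68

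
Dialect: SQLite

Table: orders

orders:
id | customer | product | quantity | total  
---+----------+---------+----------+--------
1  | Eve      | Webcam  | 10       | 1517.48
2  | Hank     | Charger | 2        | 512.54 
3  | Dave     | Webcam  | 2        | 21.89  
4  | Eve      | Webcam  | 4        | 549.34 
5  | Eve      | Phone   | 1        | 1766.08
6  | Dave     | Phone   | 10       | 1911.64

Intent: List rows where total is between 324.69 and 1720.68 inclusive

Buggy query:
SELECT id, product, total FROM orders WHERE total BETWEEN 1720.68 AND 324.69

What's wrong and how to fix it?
Bug: The bounds are reversed; BETWEEN a AND b requires a <= b to match anything

Fix: Swap the bounds so the smaller value comes first

Corrected query:
SELECT id, product, total FROM orders WHERE total BETWEEN 324.69 AND 1720.68

Result:
id | product | total  
---+---------+--------
1  | Webcam  | 1517.48
2  | Charger | 512.54 
4  | Webcam  | 549.34 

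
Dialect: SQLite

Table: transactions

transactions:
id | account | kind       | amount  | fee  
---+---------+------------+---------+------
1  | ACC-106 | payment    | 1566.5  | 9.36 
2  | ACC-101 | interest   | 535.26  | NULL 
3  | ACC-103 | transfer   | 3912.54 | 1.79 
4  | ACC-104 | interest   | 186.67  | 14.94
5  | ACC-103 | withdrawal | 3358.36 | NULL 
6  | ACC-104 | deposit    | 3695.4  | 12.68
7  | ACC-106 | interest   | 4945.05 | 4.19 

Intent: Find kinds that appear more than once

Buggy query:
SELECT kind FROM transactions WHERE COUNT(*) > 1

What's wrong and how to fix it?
Bug: WHERE can't reference COUNT(*); aggregates are computed after WHERE

Fix: GROUP BY kind, then filter groups with HAVING COUNT(*) > 1

Corrected query:
SELECT kind FROM transactions GROUP BY kind HAVING COUNT(*) > 1

Result:
kind    
--------
interest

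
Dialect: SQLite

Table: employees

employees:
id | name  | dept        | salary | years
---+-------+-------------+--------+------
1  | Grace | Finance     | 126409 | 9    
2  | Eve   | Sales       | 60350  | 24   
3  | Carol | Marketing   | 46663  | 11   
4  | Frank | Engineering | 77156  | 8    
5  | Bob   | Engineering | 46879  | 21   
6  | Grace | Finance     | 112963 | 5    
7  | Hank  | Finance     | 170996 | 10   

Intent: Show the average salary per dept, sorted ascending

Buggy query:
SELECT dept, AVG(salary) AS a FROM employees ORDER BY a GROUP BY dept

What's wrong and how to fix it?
Bug: GROUP BY must precede ORDER BY

Fix: Move ORDER BY to the end, after GROUP BY

Corrected query:
SELECT dept, AVG(salary) AS a FROM employees GROUP BY dept ORDER BY a

Result:
dept        | a            
------------+--------------
Marketing   | 46663        
Sales       | 60350        
Engineering | 62017.5      
Finance     | 136789.333333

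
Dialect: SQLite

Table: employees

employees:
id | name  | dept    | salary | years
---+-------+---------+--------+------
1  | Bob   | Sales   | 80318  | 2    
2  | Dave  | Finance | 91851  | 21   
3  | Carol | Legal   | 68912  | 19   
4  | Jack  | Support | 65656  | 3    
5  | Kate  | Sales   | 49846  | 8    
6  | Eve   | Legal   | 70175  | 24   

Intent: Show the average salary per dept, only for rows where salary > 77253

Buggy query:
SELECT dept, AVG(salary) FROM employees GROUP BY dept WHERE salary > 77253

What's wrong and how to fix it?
Bug: WHERE cannot follow GROUP BY

Fix: Place WHERE between FROM and GROUP BY

Corrected query:
SELECT dept, AVG(salary) FROM employees WHERE salary > 77253 GROUP BY dept

Result:
dept    | AVG(salary)
--------+------------
Finance | 91851      
Sales   | 80318      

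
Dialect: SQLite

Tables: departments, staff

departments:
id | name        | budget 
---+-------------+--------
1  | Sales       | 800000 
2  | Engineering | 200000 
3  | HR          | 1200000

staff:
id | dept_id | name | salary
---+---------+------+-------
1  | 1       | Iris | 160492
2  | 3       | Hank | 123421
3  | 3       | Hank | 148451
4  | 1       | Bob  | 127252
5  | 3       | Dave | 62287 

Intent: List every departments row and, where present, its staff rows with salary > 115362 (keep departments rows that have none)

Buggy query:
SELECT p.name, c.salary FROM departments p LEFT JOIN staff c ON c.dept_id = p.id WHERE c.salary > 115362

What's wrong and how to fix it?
Bug: A WHERE condition on the right-hand table after LEFT JOIN drops unmatched parents

Fix: Put 'c.salary > 115362' in the JOIN's ON clause instead of WHERE

Corrected query:
SELECT p.name, c.salary FROM departments p LEFT JOIN staff c ON c.dept_id = p.id AND c.salary > 115362

Result:
name        | salary
------------+-------
Sales       | 127252
Sales       | 160492
Engineering | NULL  
HR          | 123421
HR          | 148451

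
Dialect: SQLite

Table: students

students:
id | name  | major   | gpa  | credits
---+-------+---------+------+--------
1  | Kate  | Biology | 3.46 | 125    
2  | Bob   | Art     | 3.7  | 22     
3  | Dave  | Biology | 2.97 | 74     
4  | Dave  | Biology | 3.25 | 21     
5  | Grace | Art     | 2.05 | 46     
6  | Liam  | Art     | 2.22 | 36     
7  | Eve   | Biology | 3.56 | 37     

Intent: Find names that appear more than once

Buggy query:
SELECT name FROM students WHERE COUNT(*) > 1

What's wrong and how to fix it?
Bug: WHERE can't reference COUNT(*); aggregates are computed after WHERE

Fix: Group first, then use HAVING for the count condition

Corrected query:
SELECT name FROM students GROUP BY name HAVING COUNT(*) > 1

Result:
name
----
Dave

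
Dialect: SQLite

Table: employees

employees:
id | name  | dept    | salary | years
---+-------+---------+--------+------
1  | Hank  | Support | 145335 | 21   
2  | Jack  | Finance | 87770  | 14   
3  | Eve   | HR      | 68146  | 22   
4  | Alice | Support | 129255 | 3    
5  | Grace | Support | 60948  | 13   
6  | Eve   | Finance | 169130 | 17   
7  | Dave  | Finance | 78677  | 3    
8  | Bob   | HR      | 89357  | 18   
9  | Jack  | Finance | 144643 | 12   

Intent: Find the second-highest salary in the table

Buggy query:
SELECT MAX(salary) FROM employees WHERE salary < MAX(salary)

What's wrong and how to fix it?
Bug: The inner MAX is an aggregate inside WHERE, which is not allowed

Fix: Put the inner MAX in a scalar subquery

Corrected query:
SELECT MAX(salary) FROM employees WHERE salary < (SELECT MAX(salary) FROM employees)

Result:
MAX(salary)
-----------
145335     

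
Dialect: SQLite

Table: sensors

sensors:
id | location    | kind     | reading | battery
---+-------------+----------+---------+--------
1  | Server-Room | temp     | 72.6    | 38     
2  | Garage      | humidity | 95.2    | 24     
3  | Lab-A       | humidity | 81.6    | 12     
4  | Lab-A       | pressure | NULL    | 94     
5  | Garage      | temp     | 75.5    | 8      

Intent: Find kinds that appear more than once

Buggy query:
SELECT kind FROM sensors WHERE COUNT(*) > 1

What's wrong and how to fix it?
Bug: WHERE can't reference COUNT(*); aggregates are computed after WHERE

Fix: Group first, then use HAVING for the count condition

Corrected query:
SELECT kind FROM sensors GROUP BY kind HAVING COUNT(*) > 1

Result:
kind    
--------
humidity
temp    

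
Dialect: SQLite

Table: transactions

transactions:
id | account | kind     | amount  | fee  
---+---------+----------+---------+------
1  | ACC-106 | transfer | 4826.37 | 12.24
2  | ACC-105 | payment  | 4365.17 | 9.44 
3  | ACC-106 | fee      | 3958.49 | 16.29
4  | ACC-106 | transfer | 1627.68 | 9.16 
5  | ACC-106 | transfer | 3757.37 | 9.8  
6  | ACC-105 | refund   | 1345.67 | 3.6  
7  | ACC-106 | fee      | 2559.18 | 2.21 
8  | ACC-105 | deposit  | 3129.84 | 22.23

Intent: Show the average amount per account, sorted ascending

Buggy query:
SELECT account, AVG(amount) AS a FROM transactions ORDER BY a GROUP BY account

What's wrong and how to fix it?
Bug: GROUP BY must precede ORDER BY

Fix: Reorder: SELECT … FROM … GROUP BY … ORDER BY …

Corrected query:
SELECT account, AVG(amount) AS a FROM transactions GROUP BY account ORDER BY a

Result:
account | a          
--------+------------
ACC-105 | 2946.893333
ACC-106 | 3345.818   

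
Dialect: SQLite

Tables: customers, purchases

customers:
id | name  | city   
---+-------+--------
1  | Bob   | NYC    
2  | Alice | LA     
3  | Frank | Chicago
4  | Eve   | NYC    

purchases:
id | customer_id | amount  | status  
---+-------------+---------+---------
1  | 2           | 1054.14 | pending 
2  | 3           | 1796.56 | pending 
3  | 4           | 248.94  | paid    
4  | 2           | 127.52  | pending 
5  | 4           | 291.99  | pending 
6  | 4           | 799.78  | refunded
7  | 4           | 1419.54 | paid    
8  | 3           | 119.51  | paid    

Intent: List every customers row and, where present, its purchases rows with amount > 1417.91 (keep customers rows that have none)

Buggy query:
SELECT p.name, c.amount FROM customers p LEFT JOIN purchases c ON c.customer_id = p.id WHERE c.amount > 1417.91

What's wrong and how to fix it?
Bug: Filtering c.amount in WHERE discards the NULL rows produced by LEFT JOIN, turning it into an inner join

Fix: Put 'c.amount > 1417.91' in the JOIN's ON clause instead of WHERE

Corrected query:
SELECT p.name, c.amount FROM customers p LEFT JOIN purchases c ON c.customer_id = p.id AND c.amount > 1417.91

Result:
name  | amount 
------+--------
Bob   | NULL   
Alice | NULL   
Frank | 1796.56
Eve   | 1419.54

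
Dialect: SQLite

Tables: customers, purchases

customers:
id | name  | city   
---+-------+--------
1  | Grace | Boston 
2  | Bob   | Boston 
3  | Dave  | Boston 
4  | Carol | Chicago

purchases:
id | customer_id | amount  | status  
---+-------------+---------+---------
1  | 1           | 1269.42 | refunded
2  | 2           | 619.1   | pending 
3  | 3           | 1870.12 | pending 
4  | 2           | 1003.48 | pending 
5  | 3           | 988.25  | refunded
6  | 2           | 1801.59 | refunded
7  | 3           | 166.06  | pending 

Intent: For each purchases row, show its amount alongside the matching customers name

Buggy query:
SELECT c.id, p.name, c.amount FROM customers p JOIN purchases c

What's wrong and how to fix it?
Bug: Missing join condition: each purchases row is matched to all customers rows instead of just its own

Fix: Add ON c.customer_id = p.id to the JOIN

Corrected query:
SELECT c.id, p.name, c.amount FROM customers p JOIN purchases c ON c.customer_id = p.id

Result:
id | name  | amount 
---+-------+--------
1  | Grace | 1269.42
2  | Bob   | 619.1  
3  | Dave  | 1870.12
4  | Bob   | 1003.48
5  | Dave  | 988.25 
6  | Bob   | 1801.59
7  | Dave  | 166.06 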